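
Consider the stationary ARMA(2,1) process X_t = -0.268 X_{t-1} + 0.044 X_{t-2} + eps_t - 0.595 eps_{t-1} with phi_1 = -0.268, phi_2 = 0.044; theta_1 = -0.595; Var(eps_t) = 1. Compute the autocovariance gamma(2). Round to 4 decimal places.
\gamma(2) = 0.3854

Multiply the model equation by X_{t-k} and take expectations. With theta_0 = psi_0 = 1 and psi_j the MA(infinity) weights, this gives
  gamma(k) - sum_i phi_i gamma(k-i) = c_k,
  c_k = sigma^2 * sum_{j=k..q} theta_j psi_{j-k}   (c_k = 0 for k > q),
using gamma(-m) = gamma(m).
psi-weights needed (psi_j = theta_j + sum_i phi_i psi_{j-i}):
  psi_1 = theta_1 + phi_1 = -0.595 + (-0.268) = -0.863
Right-hand sides:
  c_0 = sigma^2 (1 + theta_1 psi_1) = 1 * (1 + (-0.595)(-0.863)) = 1 * 1.513485 = 1.513485
  c_1 = sigma^2 theta_1 = 1 * (-0.595) = -0.595
  c_2 = 0
Equations for k = 0, 1, 2 (AR order 2, c_2 = 0):
  (E0) gamma(0) = phi_1 gamma(1) + phi_2 gamma(2) + c_0
  (E1) gamma(1) = phi_1 gamma(0) + phi_2 gamma(1) + c_1
  (E2) gamma(2) = phi_1 gamma(1) + phi_2 gamma(0)
From (E1): gamma(1) = A gamma(0) + B with
  A = phi_1 / (1 - phi_2) = -0.268 / 0.956 = -0.280335,   B = c_1 / (1 - phi_2) = -0.595 / 0.956 = -0.622385.
Insert (E2) into (E0): gamma(0) (1 - phi_2^2) = phi_1 (1 + phi_2) gamma(1) + c_0.
  phi_1 (1 + phi_2) = (-0.268)(1.044) = -0.279792,   1 - phi_2^2 = 0.998064.
Replace gamma(1) by A gamma(0) + B and collect gamma(0):
  gamma(0) [0.998064 - (-0.279792)(-0.280335)] = (-0.279792)(-0.622385) + 1.513485
  gamma(0) * 0.919629 = 1.687623
  gamma(0) = 1.687623 / 0.919629 = 1.835114.
  gamma(1) = A gamma(0) + B = (-0.280335)(1.835114) + (-0.622385) = -1.136831.
  gamma(2) = phi_1 gamma(1) + phi_2 gamma(0) = (-0.268)(-1.136831) + (0.044)(1.835114) = 0.385416.
Therefore gamma(2) = 0.3854 (to 4 decimal places).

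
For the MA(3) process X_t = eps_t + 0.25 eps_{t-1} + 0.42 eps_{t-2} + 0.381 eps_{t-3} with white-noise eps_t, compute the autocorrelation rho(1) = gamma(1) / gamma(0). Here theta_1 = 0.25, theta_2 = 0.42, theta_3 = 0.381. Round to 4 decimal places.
\rho(1) = 0.3721

For an MA(q) process with theta_0 = 1, the autocovariance is
  gamma(k) = sigma^2 * sum_{i=0..q-k} theta_i * theta_{i+k},
and rho(k) = gamma(k) / gamma(0). Sigma^2 cancels.
  numerator   = (1)*(0.25) + (0.25)*(0.42) + (0.42)*(0.381) = 0.51502.
  denominator = (1)^2 + (0.25)^2 + (0.42)^2 + (0.381)^2 = 1.384061.
  rho(1) = 0.51502 / 1.384061 = 0.3721.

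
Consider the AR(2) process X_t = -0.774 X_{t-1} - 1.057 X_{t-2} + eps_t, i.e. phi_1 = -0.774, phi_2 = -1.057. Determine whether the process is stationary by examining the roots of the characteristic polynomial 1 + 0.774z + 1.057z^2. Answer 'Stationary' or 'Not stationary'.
\text{Not stationary}

The AR(p) characteristic polynomial is P(z) = 1 + 0.774z + 1.057z^2.
Stationarity requires all roots to lie outside the unit circle, i.e. |z| > 1 for every root.
Set 1 + (0.774) z + (1.057) z^2 = 0, i.e. a z^2 + b z + c = 0 with a = 1.057, b = 0.774, c = 1.
Discriminant D = b^2 - 4ac = (0.774)^2 - 4*(1.057)*1 = 0.599076 - (4.228) = -3.628924.
D < 0, so the roots are the complex-conjugate pair z = (-b +/- i sqrt(-D)) / (2a) = -0.3661 +/- 0.9011i.
For a conjugate pair |z|^2 = z * conj(z) = (product of roots) = c/a = 1/(1.057) = 0.946074, so |z| = sqrt(0.946074) = 0.9727 for both roots.
Moduli of all roots: 0.9727, 0.9727.
All moduli strictly greater than 1? No.
Verdict: Not stationary.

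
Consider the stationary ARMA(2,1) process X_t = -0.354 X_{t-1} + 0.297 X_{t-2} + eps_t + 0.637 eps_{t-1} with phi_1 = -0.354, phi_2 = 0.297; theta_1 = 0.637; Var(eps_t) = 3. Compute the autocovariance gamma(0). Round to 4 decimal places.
\gamma(0) = 3.3687

Multiply the model equation by X_{t-k} and take expectations. With theta_0 = psi_0 = 1 and psi_j the MA(infinity) weights, this gives
  gamma(k) - sum_i phi_i gamma(k-i) = c_k,
  c_k = sigma^2 * sum_{j=k..q} theta_j psi_{j-k}   (c_k = 0 for k > q),
using gamma(-m) = gamma(m).
psi-weights needed (psi_j = theta_j + sum_i phi_i psi_{j-i}):
  psi_1 = theta_1 + phi_1 = 0.637 + (-0.354) = 0.283
Right-hand sides:
  c_0 = sigma^2 (1 + theta_1 psi_1) = 3 * (1 + (0.637)(0.283)) = 3 * 1.180271 = 3.540813
  c_1 = sigma^2 theta_1 = 3 * (0.637) = 1.911
  c_2 = 0
Equations for k = 0, 1, 2 (AR order 2, c_2 = 0):
  (E0) gamma(0) = phi_1 gamma(1) + phi_2 gamma(2) + c_0
  (E1) gamma(1) = phi_1 gamma(0) + phi_2 gamma(1) + c_1
  (E2) gamma(2) = phi_1 gamma(1) + phi_2 gamma(0)
From (E1): gamma(1) = A gamma(0) + B with
  A = phi_1 / (1 - phi_2) = -0.354 / 0.703 = -0.503556,   B = c_1 / (1 - phi_2) = 1.911 / 0.703 = 2.71835.
Insert (E2) into (E0): gamma(0) (1 - phi_2^2) = phi_1 (1 + phi_2) gamma(1) + c_0.
  phi_1 (1 + phi_2) = (-0.354)(1.297) = -0.459138,   1 - phi_2^2 = 0.911791.
Replace gamma(1) by A gamma(0) + B and collect gamma(0):
  gamma(0) [0.911791 - (-0.459138)(-0.503556)] = (-0.459138)(2.71835) + 3.540813
  gamma(0) * 0.680589 = 2.292715
  gamma(0) = 2.292715 / 0.680589 = 3.368721.
Therefore gamma(0) = 3.3687 (to 4 decimal places).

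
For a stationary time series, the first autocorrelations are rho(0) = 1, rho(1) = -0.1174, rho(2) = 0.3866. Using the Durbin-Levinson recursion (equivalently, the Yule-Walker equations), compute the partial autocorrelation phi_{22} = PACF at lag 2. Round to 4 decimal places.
\phi_{22} = 0.3780

The PACF at lag k is phi_{kk}, the last component of the solution
to the Yule-Walker system G_k phi = r_k where
  (G_k)_{ij} = rho(|i - j|), (r_k)_i = rho(i), i,j = 1..k.
Equivalently, Durbin-Levinson gives phi_{kk} iteratively:
  phi_{11} = rho(1)
  phi_{kk} = [rho(k) - sum_{j=1..k-1} phi_{k-1,j} rho(k-j)]
            / [1 - sum_{j=1..k-1} phi_{k-1,j} rho(j)],
  phi_{k,j} = phi_{k-1,j} - phi_{kk} phi_{k-1,k-j},  j = 1..k-1.
Step k = 1:
  phi_11 = rho(1) = -0.1174.
Step k = 2:
  phi_22 = [rho(2) - phi_11 rho(1)] / [1 - phi_11 rho(1)] = [0.3866 - (-0.1174)(-0.1174)] / [1 - (-0.1174)(-0.1174)]
         = 0.37281724 / 0.98621724 = 0.378.
Therefore phi_{22} = 0.3780.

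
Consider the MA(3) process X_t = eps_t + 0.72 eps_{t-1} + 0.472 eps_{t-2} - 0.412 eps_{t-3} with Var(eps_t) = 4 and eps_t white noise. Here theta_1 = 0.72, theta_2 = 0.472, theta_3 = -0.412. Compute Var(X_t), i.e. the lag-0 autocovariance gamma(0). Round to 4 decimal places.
\gamma(0) = 7.6437

For an MA(q) process X_t = eps_t + sum_i theta_i eps_{t-i} with
Var(eps_t) = sigma^2, the variance is
  gamma(0) = sigma^2 * (1 + sum_i theta_i^2).
  sum_i theta_i^2 = (0.72)^2 + (0.472)^2 + (-0.412)^2 = 0.5184 + 0.222784 + 0.169744 = 0.910928.
  gamma(0) = 4 * (1 + 0.910928) = 4 * 1.910928 = 7.643712, which rounds to 7.6437.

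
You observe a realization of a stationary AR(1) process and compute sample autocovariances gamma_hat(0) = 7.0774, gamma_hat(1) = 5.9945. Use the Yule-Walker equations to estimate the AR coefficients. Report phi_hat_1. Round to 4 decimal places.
\hat\phi_{1} = 0.8470

The Yule-Walker equations for an AR(p) process read, in matrix form,
  Gamma_p phi = r_p,   with   (Gamma_p)_{ij} = gamma(|i - j|),
                       (r_p)_i = gamma(i),   i,j = 1..p.
Substitute the sample gammas (Toeplitz matrix and right-hand side of size 1):
  Gamma_p = [[7.0774]]
  r_p     = [5.9945]
With p = 1 this is the single equation gamma(0) phi_1 = gamma(1):
  phi_hat_1 = gamma(1) / gamma(0) = 5.9945 / 7.0774 = 0.8470.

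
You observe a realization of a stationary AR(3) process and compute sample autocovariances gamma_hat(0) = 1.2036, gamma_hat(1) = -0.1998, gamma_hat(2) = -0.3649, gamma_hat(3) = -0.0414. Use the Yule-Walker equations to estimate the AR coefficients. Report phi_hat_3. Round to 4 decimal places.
\hat\phi_{3} = -0.1841

The Yule-Walker equations for an AR(p) process read, in matrix form,
  Gamma_p phi = r_p,   with   (Gamma_p)_{ij} = gamma(|i - j|),
                       (r_p)_i = gamma(i),   i,j = 1..p.
Substitute the sample gammas (Toeplitz matrix and right-hand side of size 3):
  Gamma_p = [[1.2036, -0.1998, -0.3649], [-0.1998, 1.2036, -0.1998], [-0.3649, -0.1998, 1.2036]]
  r_p     = [-0.1998, -0.3649, -0.0414]
Written out (R1..R3):
  (R1) 1.2036 phi_1 - 0.1998 phi_2 - 0.3649 phi_3 = -0.1998
  (R2) -0.1998 phi_1 + 1.2036 phi_2 - 0.1998 phi_3 = -0.3649
  (R3) -0.3649 phi_1 - 0.1998 phi_2 + 1.2036 phi_3 = -0.0414
Gaussian elimination:
  R2 <- R2 - (-0.1998/1.2036) R1 = R2 - (-0.166002) R1:  1.170433 phi_2 - 0.260374 phi_3 = -0.398067
  R3 <- R3 - (-0.3649/1.2036) R1 = R3 - (-0.303174) R1:  -0.260374 phi_2 + 1.092972 phi_3 = -0.101974
  R3 <- R3 - (-0.260374/1.170433) R2 = R3 - (-0.22246) R2:  1.035049 phi_3 = -0.190528
Back-substitution:
  phi_hat_3 = -0.190528 / 1.035049 = -0.184076
  phi_hat_2 = (-0.398067 - (-0.260374)(-0.184076)) / 1.170433 = -0.381052
  phi_hat_1 = (-0.1998 - (-0.1998)(-0.381052) - (-0.3649)(-0.184076)) / 1.2036 = -0.285065
So phi_hat = [-0.2851, -0.3811, -0.1841].
Therefore phi_hat_3 = -0.1841.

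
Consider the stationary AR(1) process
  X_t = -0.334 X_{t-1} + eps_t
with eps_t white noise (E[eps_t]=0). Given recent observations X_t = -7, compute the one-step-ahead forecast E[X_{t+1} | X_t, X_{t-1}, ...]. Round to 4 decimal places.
E[X_{t+1} \mid \mathcal F_t] = 2.3380

For an AR(p) model X_t = c + sum_i phi_i X_{t-i} + eps_t, the
one-step-ahead conditional mean is
  E[X_{t+1} | X_t, ...] = c + sum_i phi_i X_{t+1-i}.
Substitute known values:
  E[X_{t+1} | ...] = (-0.334) * (-7)
                   = 2.3380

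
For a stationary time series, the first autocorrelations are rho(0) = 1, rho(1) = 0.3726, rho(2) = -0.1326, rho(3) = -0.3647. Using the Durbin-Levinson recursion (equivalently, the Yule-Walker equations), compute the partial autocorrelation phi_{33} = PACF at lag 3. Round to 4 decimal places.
\phi_{33} = -0.2350

The PACF at lag k is phi_{kk}, the last component of the solution
to the Yule-Walker system G_k phi = r_k where
  (G_k)_{ij} = rho(|i - j|), (r_k)_i = rho(i), i,j = 1..k.
Equivalently, Durbin-Levinson gives phi_{kk} iteratively:
  phi_{11} = rho(1)
  phi_{kk} = [rho(k) - sum_{j=1..k-1} phi_{k-1,j} rho(k-j)]
            / [1 - sum_{j=1..k-1} phi_{k-1,j} rho(j)],
  phi_{k,j} = phi_{k-1,j} - phi_{kk} phi_{k-1,k-j},  j = 1..k-1.
Step k = 1:
  phi_11 = rho(1) = 0.3726.
Step k = 2:
  phi_22 = [rho(2) - phi_11 rho(1)] / [1 - phi_11 rho(1)] = [-0.1326 - (0.3726)(0.3726)] / [1 - (0.3726)(0.3726)]
         = -0.27143076 / 0.86116924 = -0.315189.
  Update: phi_21 = phi_11 - phi_22 phi_11 = 0.3726 - (-0.315189)(0.3726) = 0.490039.
Step k = 3:
  phi_33 = [rho(3) - phi_21 rho(2) - phi_22 rho(1)] / [1 - phi_21 rho(1) - phi_22 rho(2)]
    numerator   = -0.3647 - (0.490039)(-0.1326) - (-0.315189)(0.3726) = -0.1822815
    denominator = 1 - (0.490039)(0.3726) - (-0.315189)(-0.1326) = 0.77561735
  phi_33 = -0.1822815 / 0.77561735 = -0.235.
Therefore phi_{33} = -0.2350.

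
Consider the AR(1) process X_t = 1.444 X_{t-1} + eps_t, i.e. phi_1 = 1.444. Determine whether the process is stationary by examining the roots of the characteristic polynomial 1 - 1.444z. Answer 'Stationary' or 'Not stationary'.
\text{Not stationary}

The AR(p) characteristic polynomial is P(z) = 1 - 1.444z.
Stationarity requires all roots to lie outside the unit circle, i.e. |z| > 1 for every root.
This is linear in z: 1 + (-1.444) z = 0  =>  z = -1/(-1.444) = 0.692521,  |z| = 0.692521.
Moduli of all roots: 0.6925.
All moduli strictly greater than 1? No.
Verdict: Not stationary.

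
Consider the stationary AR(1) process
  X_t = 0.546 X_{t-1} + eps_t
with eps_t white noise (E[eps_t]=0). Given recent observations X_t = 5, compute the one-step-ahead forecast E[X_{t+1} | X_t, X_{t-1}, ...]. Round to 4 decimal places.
E[X_{t+1} \mid \mathcal F_t] = 2.7300

For an AR(p) model X_t = c + sum_i phi_i X_{t-i} + eps_t, the
one-step-ahead conditional mean is
  E[X_{t+1} | X_t, ...] = c + sum_i phi_i X_{t+1-i}.
Substitute known values:
  E[X_{t+1} | ...] = (0.546) * (5)
                   = 2.7300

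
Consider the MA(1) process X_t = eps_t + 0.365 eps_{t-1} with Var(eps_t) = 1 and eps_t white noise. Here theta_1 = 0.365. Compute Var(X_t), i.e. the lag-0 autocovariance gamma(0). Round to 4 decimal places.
\gamma(0) = 1.1332

For an MA(q) process X_t = eps_t + sum_i theta_i eps_{t-i} with
Var(eps_t) = sigma^2, the variance is
  gamma(0) = sigma^2 * (1 + sum_i theta_i^2).
  sum_i theta_i^2 = (0.365)^2 = 0.133225.
  gamma(0) = 1 * (1 + 0.133225) = 1 * 1.133225 = 1.133225, which rounds to 1.1332.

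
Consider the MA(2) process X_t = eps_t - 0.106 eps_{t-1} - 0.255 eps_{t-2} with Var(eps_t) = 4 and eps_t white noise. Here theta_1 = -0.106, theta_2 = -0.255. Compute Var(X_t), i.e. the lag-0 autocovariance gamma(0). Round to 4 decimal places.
\gamma(0) = 4.3050

For an MA(q) process X_t = eps_t + sum_i theta_i eps_{t-i} with
Var(eps_t) = sigma^2, the variance is
  gamma(0) = sigma^2 * (1 + sum_i theta_i^2).
  sum_i theta_i^2 = (-0.106)^2 + (-0.255)^2 = 0.011236 + 0.065025 = 0.076261.
  gamma(0) = 4 * (1 + 0.076261) = 4 * 1.076261 = 4.305044, which rounds to 4.3050.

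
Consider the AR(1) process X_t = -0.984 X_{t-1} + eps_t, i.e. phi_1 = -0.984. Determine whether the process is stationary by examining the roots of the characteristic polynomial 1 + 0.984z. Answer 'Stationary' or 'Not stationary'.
\text{Stationary}

The AR(p) characteristic polynomial is P(z) = 1 + 0.984z.
Stationarity requires all roots to lie outside the unit circle, i.e. |z| > 1 for every root.
This is linear in z: 1 + (0.984) z = 0  =>  z = -1/(0.984) = -1.01626,  |z| = 1.01626.
Moduli of all roots: 1.0163.
All moduli strictly greater than 1? Yes.
Verdict: Stationary.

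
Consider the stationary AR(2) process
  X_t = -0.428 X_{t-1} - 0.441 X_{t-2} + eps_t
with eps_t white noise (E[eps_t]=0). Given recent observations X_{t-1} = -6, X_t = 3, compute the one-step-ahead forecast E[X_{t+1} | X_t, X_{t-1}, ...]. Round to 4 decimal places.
E[X_{t+1} \mid \mathcal F_t] = 1.3620

For an AR(p) model X_t = c + sum_i phi_i X_{t-i} + eps_t, the
one-step-ahead conditional mean is
  E[X_{t+1} | X_t, ...] = c + sum_i phi_i X_{t+1-i}.
Substitute known values:
  E[X_{t+1} | ...] = (-0.428) * (3) + (-0.441) * (-6)
                   = 1.3620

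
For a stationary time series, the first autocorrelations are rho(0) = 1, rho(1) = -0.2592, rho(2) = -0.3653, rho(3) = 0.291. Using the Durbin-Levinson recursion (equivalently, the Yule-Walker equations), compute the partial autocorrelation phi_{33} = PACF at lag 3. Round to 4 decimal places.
\phi_{33} = 0.0440

The PACF at lag k is phi_{kk}, the last component of the solution
to the Yule-Walker system G_k phi = r_k where
  (G_k)_{ij} = rho(|i - j|), (r_k)_i = rho(i), i,j = 1..k.
Equivalently, Durbin-Levinson gives phi_{kk} iteratively:
  phi_{11} = rho(1)
  phi_{kk} = [rho(k) - sum_{j=1..k-1} phi_{k-1,j} rho(k-j)]
            / [1 - sum_{j=1..k-1} phi_{k-1,j} rho(j)],
  phi_{k,j} = phi_{k-1,j} - phi_{kk} phi_{k-1,k-j},  j = 1..k-1.
Step k = 1:
  phi_11 = rho(1) = -0.2592.
Step k = 2:
  phi_22 = [rho(2) - phi_11 rho(1)] / [1 - phi_11 rho(1)] = [-0.3653 - (-0.2592)(-0.2592)] / [1 - (-0.2592)(-0.2592)]
         = -0.43248464 / 0.93281536 = -0.463634.
  Update: phi_21 = phi_11 - phi_22 phi_11 = -0.2592 - (-0.463634)(-0.2592) = -0.379374.
Step k = 3:
  phi_33 = [rho(3) - phi_21 rho(2) - phi_22 rho(1)] / [1 - phi_21 rho(1) - phi_22 rho(2)]
    numerator   = 0.291 - (-0.379374)(-0.3653) - (-0.463634)(-0.2592) = 0.03224087
    denominator = 1 - (-0.379374)(-0.2592) - (-0.463634)(-0.3653) = 0.7323009
  phi_33 = 0.03224087 / 0.7323009 = 0.044.
Therefore phi_{33} = 0.0440.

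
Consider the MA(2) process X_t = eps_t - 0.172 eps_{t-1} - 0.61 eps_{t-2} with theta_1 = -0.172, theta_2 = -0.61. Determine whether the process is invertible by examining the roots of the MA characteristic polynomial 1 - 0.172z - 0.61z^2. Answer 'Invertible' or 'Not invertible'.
\text{Invertible}

The MA(q) characteristic polynomial is P(z) = 1 - 0.172z - 0.61z^2.
Invertibility requires all roots to lie outside the unit circle, i.e. |z| > 1 for every root.
Set 1 + (-0.172) z + (-0.61) z^2 = 0, i.e. a z^2 + b z + c = 0 with a = -0.61, b = -0.172, c = 1.
Discriminant D = b^2 - 4ac = (-0.172)^2 - 4*(-0.61)*1 = 0.029584 - (-2.44) = 2.469584.
D >= 0, so the roots are real: z = (-b +/- sqrt(D)) / (2a) = (0.172 +/- 1.571491) / (-1.22).
  z_1 = (0.172 + 1.571491) / (-1.22) = -1.4291,   |z_1| = 1.4291.
  z_2 = (0.172 - 1.571491) / (-1.22) = 1.1471,   |z_2| = 1.1471.
Moduli of all roots: 1.4291, 1.1471.
All moduli strictly greater than 1? Yes.
Verdict: Invertible.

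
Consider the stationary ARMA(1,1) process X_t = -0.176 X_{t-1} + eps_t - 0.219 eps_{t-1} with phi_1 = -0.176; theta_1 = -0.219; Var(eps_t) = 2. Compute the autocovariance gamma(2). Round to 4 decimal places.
\gamma(2) = 0.1490

Multiply the model equation by X_{t-k} and take expectations. With theta_0 = psi_0 = 1 and psi_j the MA(infinity) weights, this gives
  gamma(k) - sum_i phi_i gamma(k-i) = c_k,
  c_k = sigma^2 * sum_{j=k..q} theta_j psi_{j-k}   (c_k = 0 for k > q),
using gamma(-m) = gamma(m).
psi-weights needed (psi_j = theta_j + sum_i phi_i psi_{j-i}):
  psi_1 = theta_1 + phi_1 = -0.219 + (-0.176) = -0.395
Right-hand sides:
  c_0 = sigma^2 (1 + theta_1 psi_1) = 2 * (1 + (-0.219)(-0.395)) = 2 * 1.086505 = 2.17301
  c_1 = sigma^2 theta_1 = 2 * (-0.219) = -0.438
  c_2 = 0
Equations for k = 0 and k = 1 (AR order 1):
  gamma(0) = phi_1 gamma(1) + c_0
  gamma(1) = phi_1 gamma(0) + c_1
Substituting the second into the first: gamma(0) (1 - phi_1^2) = c_0 + phi_1 c_1, so
  gamma(0) = (c_0 + phi_1 c_1) / (1 - phi_1^2) = (2.17301 + (-0.176)(-0.438)) / (1 - (-0.176)^2) = 2.250098 / 0.969024 = 2.322025.
  gamma(1) = phi_1 gamma(0) + c_1 = (-0.176)(2.322025) + (-0.438) = -0.846676.
For k = 2 (> q): gamma(2) = phi_1 gamma(1) = (-0.176)(-0.846676) = 0.149015.
Therefore gamma(2) = 0.1490 (to 4 decimal places).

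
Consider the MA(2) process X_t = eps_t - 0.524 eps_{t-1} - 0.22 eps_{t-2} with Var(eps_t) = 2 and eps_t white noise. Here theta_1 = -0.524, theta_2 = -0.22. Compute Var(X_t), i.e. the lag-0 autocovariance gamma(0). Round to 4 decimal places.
\gamma(0) = 2.6460

For an MA(q) process X_t = eps_t + sum_i theta_i eps_{t-i} with
Var(eps_t) = sigma^2, the variance is
  gamma(0) = sigma^2 * (1 + sum_i theta_i^2).
  sum_i theta_i^2 = (-0.524)^2 + (-0.22)^2 = 0.274576 + 0.0484 = 0.322976.
  gamma(0) = 2 * (1 + 0.322976) = 2 * 1.322976 = 2.645952, which rounds to 2.6460.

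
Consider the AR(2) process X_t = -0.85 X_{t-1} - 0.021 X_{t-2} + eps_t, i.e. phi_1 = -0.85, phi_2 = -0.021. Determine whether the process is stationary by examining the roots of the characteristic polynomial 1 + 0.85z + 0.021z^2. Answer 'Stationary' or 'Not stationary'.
\text{Stationary}

The AR(p) characteristic polynomial is P(z) = 1 + 0.85z + 0.021z^2.
Stationarity requires all roots to lie outside the unit circle, i.e. |z| > 1 for every root.
Set 1 + (0.85) z + (0.021) z^2 = 0, i.e. a z^2 + b z + c = 0 with a = 0.021, b = 0.85, c = 1.
Discriminant D = b^2 - 4ac = (0.85)^2 - 4*(0.021)*1 = 0.7225 - (0.084) = 0.6385.
D >= 0, so the roots are real: z = (-b +/- sqrt(D)) / (2a) = (-0.85 +/- 0.799062) / (0.042).
  z_1 = (-0.85 + 0.799062) / (0.042) = -1.2128,   |z_1| = 1.2128.
  z_2 = (-0.85 - 0.799062) / (0.042) = -39.2634,   |z_2| = 39.2634.
Moduli of all roots: 1.2128, 39.2634.
All moduli strictly greater than 1? Yes.
Verdict: Stationary.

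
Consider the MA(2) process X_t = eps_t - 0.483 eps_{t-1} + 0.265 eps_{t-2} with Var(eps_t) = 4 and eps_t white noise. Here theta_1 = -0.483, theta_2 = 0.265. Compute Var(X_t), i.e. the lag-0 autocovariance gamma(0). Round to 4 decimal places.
\gamma(0) = 5.2141

For an MA(q) process X_t = eps_t + sum_i theta_i eps_{t-i} with
Var(eps_t) = sigma^2, the variance is
  gamma(0) = sigma^2 * (1 + sum_i theta_i^2).
  sum_i theta_i^2 = (-0.483)^2 + (0.265)^2 = 0.233289 + 0.070225 = 0.303514.
  gamma(0) = 4 * (1 + 0.303514) = 4 * 1.303514 = 5.214056, which rounds to 5.2141.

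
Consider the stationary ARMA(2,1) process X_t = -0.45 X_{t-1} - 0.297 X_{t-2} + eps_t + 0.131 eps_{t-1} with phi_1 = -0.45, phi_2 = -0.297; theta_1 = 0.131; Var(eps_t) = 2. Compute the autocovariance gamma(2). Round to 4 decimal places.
\gamma(2) = -0.4163

Multiply the model equation by X_{t-k} and take expectations. With theta_0 = psi_0 = 1 and psi_j the MA(infinity) weights, this gives
  gamma(k) - sum_i phi_i gamma(k-i) = c_k,
  c_k = sigma^2 * sum_{j=k..q} theta_j psi_{j-k}   (c_k = 0 for k > q),
using gamma(-m) = gamma(m).
psi-weights needed (psi_j = theta_j + sum_i phi_i psi_{j-i}):
  psi_1 = theta_1 + phi_1 = 0.131 + (-0.45) = -0.319
Right-hand sides:
  c_0 = sigma^2 (1 + theta_1 psi_1) = 2 * (1 + (0.131)(-0.319)) = 2 * 0.958211 = 1.916422
  c_1 = sigma^2 theta_1 = 2 * (0.131) = 0.262
  c_2 = 0
Equations for k = 0, 1, 2 (AR order 2, c_2 = 0):
  (E0) gamma(0) = phi_1 gamma(1) + phi_2 gamma(2) + c_0
  (E1) gamma(1) = phi_1 gamma(0) + phi_2 gamma(1) + c_1
  (E2) gamma(2) = phi_1 gamma(1) + phi_2 gamma(0)
From (E1): gamma(1) = A gamma(0) + B with
  A = phi_1 / (1 - phi_2) = -0.45 / 1.297 = -0.346955,   B = c_1 / (1 - phi_2) = 0.262 / 1.297 = 0.202005.
Insert (E2) into (E0): gamma(0) (1 - phi_2^2) = phi_1 (1 + phi_2) gamma(1) + c_0.
  phi_1 (1 + phi_2) = (-0.45)(0.703) = -0.31635,   1 - phi_2^2 = 0.911791.
Replace gamma(1) by A gamma(0) + B and collect gamma(0):
  gamma(0) [0.911791 - (-0.31635)(-0.346955)] = (-0.31635)(0.202005) + 1.916422
  gamma(0) * 0.802032 = 1.852518
  gamma(0) = 1.852518 / 0.802032 = 2.309781.
  gamma(1) = A gamma(0) + B = (-0.346955)(2.309781) + (0.202005) = -0.599384.
  gamma(2) = phi_1 gamma(1) + phi_2 gamma(0) = (-0.45)(-0.599384) + (-0.297)(2.309781) = -0.416282.
Therefore gamma(2) = -0.4163 (to 4 decimal places).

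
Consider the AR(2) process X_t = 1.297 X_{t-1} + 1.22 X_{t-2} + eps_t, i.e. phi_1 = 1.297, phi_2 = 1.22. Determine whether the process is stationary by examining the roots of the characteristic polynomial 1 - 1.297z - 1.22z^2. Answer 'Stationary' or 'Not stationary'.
\text{Not stationary}

The AR(p) characteristic polynomial is P(z) = 1 - 1.297z - 1.22z^2.
Stationarity requires all roots to lie outside the unit circle, i.e. |z| > 1 for every root.
Set 1 + (-1.297) z + (-1.22) z^2 = 0, i.e. a z^2 + b z + c = 0 with a = -1.22, b = -1.297, c = 1.
Discriminant D = b^2 - 4ac = (-1.297)^2 - 4*(-1.22)*1 = 1.682209 - (-4.88) = 6.562209.
D >= 0, so the roots are real: z = (-b +/- sqrt(D)) / (2a) = (1.297 +/- 2.561681) / (-2.44).
  z_1 = (1.297 + 2.561681) / (-2.44) = -1.5814,   |z_1| = 1.5814.
  z_2 = (1.297 - 2.561681) / (-2.44) = 0.5183,   |z_2| = 0.5183.
Moduli of all roots: 1.5814, 0.5183.
All moduli strictly greater than 1? No.
Verdict: Not stationary.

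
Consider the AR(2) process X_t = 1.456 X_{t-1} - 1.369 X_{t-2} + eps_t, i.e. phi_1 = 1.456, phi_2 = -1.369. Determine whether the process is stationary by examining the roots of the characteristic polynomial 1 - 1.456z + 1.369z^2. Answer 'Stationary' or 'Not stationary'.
\text{Not stationary}

The AR(p) characteristic polynomial is P(z) = 1 - 1.456z + 1.369z^2.
Stationarity requires all roots to lie outside the unit circle, i.e. |z| > 1 for every root.
Set 1 + (-1.456) z + (1.369) z^2 = 0, i.e. a z^2 + b z + c = 0 with a = 1.369, b = -1.456, c = 1.
Discriminant D = b^2 - 4ac = (-1.456)^2 - 4*(1.369)*1 = 2.119936 - (5.476) = -3.356064.
D < 0, so the roots are the complex-conjugate pair z = (-b +/- i sqrt(-D)) / (2a) = 0.5318 +/- 0.6691i.
For a conjugate pair |z|^2 = z * conj(z) = (product of roots) = c/a = 1/(1.369) = 0.73046, so |z| = sqrt(0.73046) = 0.8547 for both roots.
Moduli of all roots: 0.8547, 0.8547.
All moduli strictly greater than 1? No.
Verdict: Not stationary.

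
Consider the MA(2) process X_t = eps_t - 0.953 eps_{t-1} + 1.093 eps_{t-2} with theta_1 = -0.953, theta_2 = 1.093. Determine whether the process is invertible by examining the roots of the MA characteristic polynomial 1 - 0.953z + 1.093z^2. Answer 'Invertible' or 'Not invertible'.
\text{Not invertible}

The MA(q) characteristic polynomial is P(z) = 1 - 0.953z + 1.093z^2.
Invertibility requires all roots to lie outside the unit circle, i.e. |z| > 1 for every root.
Set 1 + (-0.953) z + (1.093) z^2 = 0, i.e. a z^2 + b z + c = 0 with a = 1.093, b = -0.953, c = 1.
Discriminant D = b^2 - 4ac = (-0.953)^2 - 4*(1.093)*1 = 0.908209 - (4.372) = -3.463791.
D < 0, so the roots are the complex-conjugate pair z = (-b +/- i sqrt(-D)) / (2a) = 0.436 +/- 0.8514i.
For a conjugate pair |z|^2 = z * conj(z) = (product of roots) = c/a = 1/(1.093) = 0.914913, so |z| = sqrt(0.914913) = 0.9565 for both roots.
Moduli of all roots: 0.9565, 0.9565.
All moduli strictly greater than 1? No.
Verdict: Not invertible.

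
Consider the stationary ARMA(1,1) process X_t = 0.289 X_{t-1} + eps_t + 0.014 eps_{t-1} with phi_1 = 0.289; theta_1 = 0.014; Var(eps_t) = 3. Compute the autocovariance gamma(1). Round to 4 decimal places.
\gamma(1) = 0.9959

Multiply the model equation by X_{t-k} and take expectations. With theta_0 = psi_0 = 1 and psi_j the MA(infinity) weights, this gives
  gamma(k) - sum_i phi_i gamma(k-i) = c_k,
  c_k = sigma^2 * sum_{j=k..q} theta_j psi_{j-k}   (c_k = 0 for k > q),
using gamma(-m) = gamma(m).
psi-weights needed (psi_j = theta_j + sum_i phi_i psi_{j-i}):
  psi_1 = theta_1 + phi_1 = 0.014 + (0.289) = 0.303
Right-hand sides:
  c_0 = sigma^2 (1 + theta_1 psi_1) = 3 * (1 + (0.014)(0.303)) = 3 * 1.004242 = 3.012726
  c_1 = sigma^2 theta_1 = 3 * (0.014) = 0.042
  c_2 = 0
Equations for k = 0 and k = 1 (AR order 1):
  gamma(0) = phi_1 gamma(1) + c_0
  gamma(1) = phi_1 gamma(0) + c_1
Substituting the second into the first: gamma(0) (1 - phi_1^2) = c_0 + phi_1 c_1, so
  gamma(0) = (c_0 + phi_1 c_1) / (1 - phi_1^2) = (3.012726 + (0.289)(0.042)) / (1 - (0.289)^2) = 3.024864 / 0.916479 = 3.300527.
  gamma(1) = phi_1 gamma(0) + c_1 = (0.289)(3.300527) + (0.042) = 0.995852.
Therefore gamma(1) = 0.9959 (to 4 decimal places).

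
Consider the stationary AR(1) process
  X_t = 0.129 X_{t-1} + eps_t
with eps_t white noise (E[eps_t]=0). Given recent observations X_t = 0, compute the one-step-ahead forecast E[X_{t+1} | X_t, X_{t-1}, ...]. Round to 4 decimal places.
E[X_{t+1} \mid \mathcal F_t] = 0.0000

For an AR(p) model X_t = c + sum_i phi_i X_{t-i} + eps_t, the
one-step-ahead conditional mean is
  E[X_{t+1} | X_t, ...] = c + sum_i phi_i X_{t+1-i}.
Substitute known values:
  E[X_{t+1} | ...] = (0.129) * (0)
                   = 0.0000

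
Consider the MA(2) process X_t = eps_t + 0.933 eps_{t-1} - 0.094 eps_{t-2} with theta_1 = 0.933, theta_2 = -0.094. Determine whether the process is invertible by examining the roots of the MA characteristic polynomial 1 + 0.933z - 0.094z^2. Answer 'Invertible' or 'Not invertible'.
\text{Not invertible}

The MA(q) characteristic polynomial is P(z) = 1 + 0.933z - 0.094z^2.
Invertibility requires all roots to lie outside the unit circle, i.e. |z| > 1 for every root.
Set 1 + (0.933) z + (-0.094) z^2 = 0, i.e. a z^2 + b z + c = 0 with a = -0.094, b = 0.933, c = 1.
Discriminant D = b^2 - 4ac = (0.933)^2 - 4*(-0.094)*1 = 0.870489 - (-0.376) = 1.246489.
D >= 0, so the roots are real: z = (-b +/- sqrt(D)) / (2a) = (-0.933 +/- 1.116463) / (-0.188).
  z_1 = (-0.933 + 1.116463) / (-0.188) = -0.9759,   |z_1| = 0.9759.
  z_2 = (-0.933 - 1.116463) / (-0.188) = 10.9014,   |z_2| = 10.9014.
Moduli of all roots: 0.9759, 10.9014.
All moduli strictly greater than 1? No.
Verdict: Not invertible.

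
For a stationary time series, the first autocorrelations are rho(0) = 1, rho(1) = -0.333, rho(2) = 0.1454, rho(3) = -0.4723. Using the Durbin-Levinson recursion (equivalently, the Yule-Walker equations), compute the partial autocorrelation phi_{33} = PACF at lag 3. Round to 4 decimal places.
\phi_{33} = -0.4650

The PACF at lag k is phi_{kk}, the last component of the solution
to the Yule-Walker system G_k phi = r_k where
  (G_k)_{ij} = rho(|i - j|), (r_k)_i = rho(i), i,j = 1..k.
Equivalently, Durbin-Levinson gives phi_{kk} iteratively:
  phi_{11} = rho(1)
  phi_{kk} = [rho(k) - sum_{j=1..k-1} phi_{k-1,j} rho(k-j)]
            / [1 - sum_{j=1..k-1} phi_{k-1,j} rho(j)],
  phi_{k,j} = phi_{k-1,j} - phi_{kk} phi_{k-1,k-j},  j = 1..k-1.
Step k = 1:
  phi_11 = rho(1) = -0.333.
Step k = 2:
  phi_22 = [rho(2) - phi_11 rho(1)] / [1 - phi_11 rho(1)] = [0.1454 - (-0.333)(-0.333)] / [1 - (-0.333)(-0.333)]
         = 0.034511 / 0.889111 = 0.038815.
  Update: phi_21 = phi_11 - phi_22 phi_11 = -0.333 - (0.038815)(-0.333) = -0.320075.
Step k = 3:
  phi_33 = [rho(3) - phi_21 rho(2) - phi_22 rho(1)] / [1 - phi_21 rho(1) - phi_22 rho(2)]
    numerator   = -0.4723 - (-0.320075)(0.1454) - (0.038815)(-0.333) = -0.41283571
    denominator = 1 - (-0.320075)(-0.333) - (0.038815)(0.1454) = 0.88777145
  phi_33 = -0.41283571 / 0.88777145 = -0.465.
Therefore phi_{33} = -0.4650.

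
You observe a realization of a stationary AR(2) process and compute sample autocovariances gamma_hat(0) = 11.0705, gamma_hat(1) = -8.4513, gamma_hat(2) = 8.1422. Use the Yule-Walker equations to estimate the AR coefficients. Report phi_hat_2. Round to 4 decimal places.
\hat\phi_{2} = 0.3660

The Yule-Walker equations for an AR(p) process read, in matrix form,
  Gamma_p phi = r_p,   with   (Gamma_p)_{ij} = gamma(|i - j|),
                       (r_p)_i = gamma(i),   i,j = 1..p.
Substitute the sample gammas (Toeplitz matrix and right-hand side of size 2):
  Gamma_p = [[11.0705, -8.4513], [-8.4513, 11.0705]]
  r_p     = [-8.4513, 8.1422]
Written out:
  11.0705 phi_1 - 8.4513 phi_2 = -8.4513
  -8.4513 phi_1 + 11.0705 phi_2 = 8.1422
Solve by Cramer's rule:
  det = gamma(0)^2 - gamma(1)^2 = (11.0705)^2 - (-8.4513)^2 = 122.55597025 - 71.42447169 = 51.13149856
  phi_hat_1 = [gamma(1) gamma(0) - gamma(1) gamma(2)] / det = [(-8.4513)(11.0705) - (-8.4513)(8.1422)] / 51.13149856 = -24.74794179 / 51.13149856 = -0.484
  phi_hat_2 = [gamma(0) gamma(2) - gamma(1)^2] / det = [(11.0705)(8.1422) - (-8.4513)^2] / 51.13149856 = 18.71375341 / 51.13149856 = 0.366
So phi_hat = [-0.4840, 0.3660].
Therefore phi_hat_2 = 0.3660.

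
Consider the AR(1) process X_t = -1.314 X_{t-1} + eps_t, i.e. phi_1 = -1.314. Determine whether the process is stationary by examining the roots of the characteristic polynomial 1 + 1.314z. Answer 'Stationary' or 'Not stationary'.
\text{Not stationary}

The AR(p) characteristic polynomial is P(z) = 1 + 1.314z.
Stationarity requires all roots to lie outside the unit circle, i.e. |z| > 1 for every root.
This is linear in z: 1 + (1.314) z = 0  =>  z = -1/(1.314) = -0.761035,  |z| = 0.761035.
Moduli of all roots: 0.7610.
All moduli strictly greater than 1? No.
Verdict: Not stationary.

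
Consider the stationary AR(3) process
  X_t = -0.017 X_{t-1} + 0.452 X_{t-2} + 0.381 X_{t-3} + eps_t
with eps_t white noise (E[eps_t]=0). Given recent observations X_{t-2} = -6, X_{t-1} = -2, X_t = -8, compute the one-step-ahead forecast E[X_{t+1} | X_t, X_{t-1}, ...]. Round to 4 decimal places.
E[X_{t+1} \mid \mathcal F_t] = -3.0540

For an AR(p) model X_t = c + sum_i phi_i X_{t-i} + eps_t, the
one-step-ahead conditional mean is
  E[X_{t+1} | X_t, ...] = c + sum_i phi_i X_{t+1-i}.
Substitute known values:
  E[X_{t+1} | ...] = (-0.017) * (-8) + (0.452) * (-2) + (0.381) * (-6)
                   = -3.0540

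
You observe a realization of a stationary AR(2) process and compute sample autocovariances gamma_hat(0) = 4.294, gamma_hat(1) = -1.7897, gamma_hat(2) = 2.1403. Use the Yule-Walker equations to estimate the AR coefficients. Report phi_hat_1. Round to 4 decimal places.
\hat\phi_{1} = -0.2530

The Yule-Walker equations for an AR(p) process read, in matrix form,
  Gamma_p phi = r_p,   with   (Gamma_p)_{ij} = gamma(|i - j|),
                       (r_p)_i = gamma(i),   i,j = 1..p.
Substitute the sample gammas (Toeplitz matrix and right-hand side of size 2):
  Gamma_p = [[4.294, -1.7897], [-1.7897, 4.294]]
  r_p     = [-1.7897, 2.1403]
Written out:
  4.294 phi_1 - 1.7897 phi_2 = -1.7897
  -1.7897 phi_1 + 4.294 phi_2 = 2.1403
Solve by Cramer's rule:
  det = gamma(0)^2 - gamma(1)^2 = (4.294)^2 - (-1.7897)^2 = 18.438436 - 3.20302609 = 15.23540991
  phi_hat_1 = [gamma(1) gamma(0) - gamma(1) gamma(2)] / det = [(-1.7897)(4.294) - (-1.7897)(2.1403)] / 15.23540991 = -3.85447689 / 15.23540991 = -0.253
  phi_hat_2 = [gamma(0) gamma(2) - gamma(1)^2] / det = [(4.294)(2.1403) - (-1.7897)^2] / 15.23540991 = 5.98742211 / 15.23540991 = 0.393
So phi_hat = [-0.2530, 0.3930].
Therefore phi_hat_1 = -0.2530.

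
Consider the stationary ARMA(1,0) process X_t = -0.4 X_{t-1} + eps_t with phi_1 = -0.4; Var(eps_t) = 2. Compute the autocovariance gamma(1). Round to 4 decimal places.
\gamma(1) = -0.9524

Multiply the model equation by X_{t-k} and take expectations. With theta_0 = psi_0 = 1 and psi_j the MA(infinity) weights, this gives
  gamma(k) - sum_i phi_i gamma(k-i) = c_k,
  c_k = sigma^2 * sum_{j=k..q} theta_j psi_{j-k}   (c_k = 0 for k > q),
using gamma(-m) = gamma(m).
Pure AR (q = 0): c_0 = sigma^2 = 2, c_k = 0 for k >= 1.
Equations for k = 0 and k = 1 (AR order 1):
  gamma(0) = phi_1 gamma(1) + c_0
  gamma(1) = phi_1 gamma(0) + c_1
Substituting the second into the first: gamma(0) (1 - phi_1^2) = c_0 + phi_1 c_1, so
  gamma(0) = c_0 / (1 - phi_1^2) = 2 / (1 - (-0.4)^2) = 2 / 0.84 = 2.380952.
  gamma(1) = phi_1 gamma(0) = (-0.4)(2.380952) = -0.952381.
Therefore gamma(1) = -0.9524 (to 4 decimal places).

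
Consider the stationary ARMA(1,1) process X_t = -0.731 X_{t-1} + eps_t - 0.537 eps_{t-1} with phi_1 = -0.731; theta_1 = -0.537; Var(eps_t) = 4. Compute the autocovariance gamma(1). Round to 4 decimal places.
\gamma(1) = -15.1684

Multiply the model equation by X_{t-k} and take expectations. With theta_0 = psi_0 = 1 and psi_j the MA(infinity) weights, this gives
  gamma(k) - sum_i phi_i gamma(k-i) = c_k,
  c_k = sigma^2 * sum_{j=k..q} theta_j psi_{j-k}   (c_k = 0 for k > q),
using gamma(-m) = gamma(m).
psi-weights needed (psi_j = theta_j + sum_i phi_i psi_{j-i}):
  psi_1 = theta_1 + phi_1 = -0.537 + (-0.731) = -1.268
Right-hand sides:
  c_0 = sigma^2 (1 + theta_1 psi_1) = 4 * (1 + (-0.537)(-1.268)) = 4 * 1.680916 = 6.723664
  c_1 = sigma^2 theta_1 = 4 * (-0.537) = -2.148
  c_2 = 0
Equations for k = 0 and k = 1 (AR order 1):
  gamma(0) = phi_1 gamma(1) + c_0
  gamma(1) = phi_1 gamma(0) + c_1
Substituting the second into the first: gamma(0) (1 - phi_1^2) = c_0 + phi_1 c_1, so
  gamma(0) = (c_0 + phi_1 c_1) / (1 - phi_1^2) = (6.723664 + (-0.731)(-2.148)) / (1 - (-0.731)^2) = 8.293852 / 0.465639 = 17.811764.
  gamma(1) = phi_1 gamma(0) + c_1 = (-0.731)(17.811764) + (-2.148) = -15.1684.
Therefore gamma(1) = -15.1684 (to 4 decimal places).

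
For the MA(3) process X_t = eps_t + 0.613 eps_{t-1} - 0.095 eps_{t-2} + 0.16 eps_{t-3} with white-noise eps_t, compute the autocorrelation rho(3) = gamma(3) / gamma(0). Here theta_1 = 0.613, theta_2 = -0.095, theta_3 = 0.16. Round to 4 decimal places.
\rho(3) = 0.1134

For an MA(q) process with theta_0 = 1, the autocovariance is
  gamma(k) = sigma^2 * sum_{i=0..q-k} theta_i * theta_{i+k},
and rho(k) = gamma(k) / gamma(0). Sigma^2 cancels.
  numerator   = (1)*(0.16) = 0.16.
  denominator = (1)^2 + (0.613)^2 + (-0.095)^2 + (0.16)^2 = 1.410394.
  rho(3) = 0.16 / 1.410394 = 0.1134.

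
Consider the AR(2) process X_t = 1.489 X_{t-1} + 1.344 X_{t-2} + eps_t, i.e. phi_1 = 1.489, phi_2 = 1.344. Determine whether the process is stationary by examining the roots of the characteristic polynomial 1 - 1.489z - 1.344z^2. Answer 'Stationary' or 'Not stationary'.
\text{Not stationary}

The AR(p) characteristic polynomial is P(z) = 1 - 1.489z - 1.344z^2.
Stationarity requires all roots to lie outside the unit circle, i.e. |z| > 1 for every root.
Set 1 + (-1.489) z + (-1.344) z^2 = 0, i.e. a z^2 + b z + c = 0 with a = -1.344, b = -1.489, c = 1.
Discriminant D = b^2 - 4ac = (-1.489)^2 - 4*(-1.344)*1 = 2.217121 - (-5.376) = 7.593121.
D >= 0, so the roots are real: z = (-b +/- sqrt(D)) / (2a) = (1.489 +/- 2.755562) / (-2.688).
  z_1 = (1.489 + 2.755562) / (-2.688) = -1.5791,   |z_1| = 1.5791.
  z_2 = (1.489 - 2.755562) / (-2.688) = 0.4712,   |z_2| = 0.4712.
Moduli of all roots: 1.5791, 0.4712.
All moduli strictly greater than 1? No.
Verdict: Not stationary.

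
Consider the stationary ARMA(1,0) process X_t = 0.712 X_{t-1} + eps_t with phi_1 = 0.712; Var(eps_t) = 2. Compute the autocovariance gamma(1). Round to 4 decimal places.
\gamma(1) = 2.8881

Multiply the model equation by X_{t-k} and take expectations. With theta_0 = psi_0 = 1 and psi_j the MA(infinity) weights, this gives
  gamma(k) - sum_i phi_i gamma(k-i) = c_k,
  c_k = sigma^2 * sum_{j=k..q} theta_j psi_{j-k}   (c_k = 0 for k > q),
using gamma(-m) = gamma(m).
Pure AR (q = 0): c_0 = sigma^2 = 2, c_k = 0 for k >= 1.
Equations for k = 0 and k = 1 (AR order 1):
  gamma(0) = phi_1 gamma(1) + c_0
  gamma(1) = phi_1 gamma(0) + c_1
Substituting the second into the first: gamma(0) (1 - phi_1^2) = c_0 + phi_1 c_1, so
  gamma(0) = c_0 / (1 - phi_1^2) = 2 / (1 - (0.712)^2) = 2 / 0.493056 = 4.056334.
  gamma(1) = phi_1 gamma(0) = (0.712)(4.056334) = 2.88811.
Therefore gamma(1) = 2.8881 (to 4 decimal places).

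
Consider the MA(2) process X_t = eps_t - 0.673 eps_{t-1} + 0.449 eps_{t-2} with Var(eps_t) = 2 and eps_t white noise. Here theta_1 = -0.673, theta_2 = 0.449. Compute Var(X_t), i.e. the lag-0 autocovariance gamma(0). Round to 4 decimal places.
\gamma(0) = 3.3091

For an MA(q) process X_t = eps_t + sum_i theta_i eps_{t-i} with
Var(eps_t) = sigma^2, the variance is
  gamma(0) = sigma^2 * (1 + sum_i theta_i^2).
  sum_i theta_i^2 = (-0.673)^2 + (0.449)^2 = 0.452929 + 0.201601 = 0.65453.
  gamma(0) = 2 * (1 + 0.65453) = 2 * 1.65453 = 3.30906, which rounds to 3.3091.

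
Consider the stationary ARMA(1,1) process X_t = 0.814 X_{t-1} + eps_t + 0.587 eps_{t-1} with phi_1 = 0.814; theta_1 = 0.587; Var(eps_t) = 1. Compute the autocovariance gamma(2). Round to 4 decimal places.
\gamma(2) = 4.9950

Multiply the model equation by X_{t-k} and take expectations. With theta_0 = psi_0 = 1 and psi_j the MA(infinity) weights, this gives
  gamma(k) - sum_i phi_i gamma(k-i) = c_k,
  c_k = sigma^2 * sum_{j=k..q} theta_j psi_{j-k}   (c_k = 0 for k > q),
using gamma(-m) = gamma(m).
psi-weights needed (psi_j = theta_j + sum_i phi_i psi_{j-i}):
  psi_1 = theta_1 + phi_1 = 0.587 + (0.814) = 1.401
Right-hand sides:
  c_0 = sigma^2 (1 + theta_1 psi_1) = 1 * (1 + (0.587)(1.401)) = 1 * 1.822387 = 1.822387
  c_1 = sigma^2 theta_1 = 1 * (0.587) = 0.587
  c_2 = 0
Equations for k = 0 and k = 1 (AR order 1):
  gamma(0) = phi_1 gamma(1) + c_0
  gamma(1) = phi_1 gamma(0) + c_1
Substituting the second into the first: gamma(0) (1 - phi_1^2) = c_0 + phi_1 c_1, so
  gamma(0) = (c_0 + phi_1 c_1) / (1 - phi_1^2) = (1.822387 + (0.814)(0.587)) / (1 - (0.814)^2) = 2.300205 / 0.337404 = 6.817361.
  gamma(1) = phi_1 gamma(0) + c_1 = (0.814)(6.817361) + (0.587) = 6.136332.
For k = 2 (> q): gamma(2) = phi_1 gamma(1) = (0.814)(6.136332) = 4.994974.
Therefore gamma(2) = 4.9950 (to 4 decimal places).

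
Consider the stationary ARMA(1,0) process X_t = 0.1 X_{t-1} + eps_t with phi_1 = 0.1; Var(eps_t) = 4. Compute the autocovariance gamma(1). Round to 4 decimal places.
\gamma(1) = 0.4040

Multiply the model equation by X_{t-k} and take expectations. With theta_0 = psi_0 = 1 and psi_j the MA(infinity) weights, this gives
  gamma(k) - sum_i phi_i gamma(k-i) = c_k,
  c_k = sigma^2 * sum_{j=k..q} theta_j psi_{j-k}   (c_k = 0 for k > q),
using gamma(-m) = gamma(m).
Pure AR (q = 0): c_0 = sigma^2 = 4, c_k = 0 for k >= 1.
Equations for k = 0 and k = 1 (AR order 1):
  gamma(0) = phi_1 gamma(1) + c_0
  gamma(1) = phi_1 gamma(0) + c_1
Substituting the second into the first: gamma(0) (1 - phi_1^2) = c_0 + phi_1 c_1, so
  gamma(0) = c_0 / (1 - phi_1^2) = 4 / (1 - (0.1)^2) = 4 / 0.99 = 4.040404.
  gamma(1) = phi_1 gamma(0) = (0.1)(4.040404) = 0.40404.
Therefore gamma(1) = 0.4040 (to 4 decimal places).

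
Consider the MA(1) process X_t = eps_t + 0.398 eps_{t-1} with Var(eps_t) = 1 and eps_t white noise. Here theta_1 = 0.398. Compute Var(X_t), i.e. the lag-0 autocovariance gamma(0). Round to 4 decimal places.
\gamma(0) = 1.1584

For an MA(q) process X_t = eps_t + sum_i theta_i eps_{t-i} with
Var(eps_t) = sigma^2, the variance is
  gamma(0) = sigma^2 * (1 + sum_i theta_i^2).
  sum_i theta_i^2 = (0.398)^2 = 0.158404.
  gamma(0) = 1 * (1 + 0.158404) = 1 * 1.158404 = 1.158404, which rounds to 1.1584.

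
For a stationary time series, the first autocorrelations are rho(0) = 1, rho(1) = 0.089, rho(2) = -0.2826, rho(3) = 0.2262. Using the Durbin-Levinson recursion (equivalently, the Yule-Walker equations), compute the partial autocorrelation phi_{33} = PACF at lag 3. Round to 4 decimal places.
\phi_{33} = 0.3140

The PACF at lag k is phi_{kk}, the last component of the solution
to the Yule-Walker system G_k phi = r_k where
  (G_k)_{ij} = rho(|i - j|), (r_k)_i = rho(i), i,j = 1..k.
Equivalently, Durbin-Levinson gives phi_{kk} iteratively:
  phi_{11} = rho(1)
  phi_{kk} = [rho(k) - sum_{j=1..k-1} phi_{k-1,j} rho(k-j)]
            / [1 - sum_{j=1..k-1} phi_{k-1,j} rho(j)],
  phi_{k,j} = phi_{k-1,j} - phi_{kk} phi_{k-1,k-j},  j = 1..k-1.
Step k = 1:
  phi_11 = rho(1) = 0.089.
Step k = 2:
  phi_22 = [rho(2) - phi_11 rho(1)] / [1 - phi_11 rho(1)] = [-0.2826 - (0.089)(0.089)] / [1 - (0.089)(0.089)]
         = -0.290521 / 0.992079 = -0.292841.
  Update: phi_21 = phi_11 - phi_22 phi_11 = 0.089 - (-0.292841)(0.089) = 0.115063.
Step k = 3:
  phi_33 = [rho(3) - phi_21 rho(2) - phi_22 rho(1)] / [1 - phi_21 rho(1) - phi_22 rho(2)]
    numerator   = 0.2262 - (0.115063)(-0.2826) - (-0.292841)(0.089) = 0.28477956
    denominator = 1 - (0.115063)(0.089) - (-0.292841)(-0.2826) = 0.90700266
  phi_33 = 0.28477956 / 0.90700266 = 0.314.
Therefore phi_{33} = 0.3140.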